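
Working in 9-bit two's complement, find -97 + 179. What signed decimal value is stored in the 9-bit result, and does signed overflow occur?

-97 → 110011111
179 → 010110011
  110011111
+ 010110011
= 001010010  (discard carry-out 1)
Result 001010010: MSB = 0 → value 82.
Addends have opposite signs, so signed overflow cannot occur.

82; no overflow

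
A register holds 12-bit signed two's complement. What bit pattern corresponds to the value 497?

000111110001

497 is non-negative, so write it directly in 12 bits: 000111110001.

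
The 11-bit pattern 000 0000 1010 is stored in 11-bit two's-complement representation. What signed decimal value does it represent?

10

MSB is 0, so the value is non-negative: 00000001010 = 10.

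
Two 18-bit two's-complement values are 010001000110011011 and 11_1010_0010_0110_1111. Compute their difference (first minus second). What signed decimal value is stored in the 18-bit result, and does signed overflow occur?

93996; no overflow

010001000110011011 = 70043 (signed)
11_1010_0010_0110_1111 → 111010001001101111 = -23953 (signed)
Subtract via negate-and-add: invert 111010001001101111 + 1 = 000101110110010001 (i.e. 23953).
  010001000110011011
+ 000101110110010001
= 010110111100101100
Result 010110111100101100: MSB = 0 → value 93996.
Both addends (after negating the subtrahend) are non-negative and so is the stored result: no signed overflow.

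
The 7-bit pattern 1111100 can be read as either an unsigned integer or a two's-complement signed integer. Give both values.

Unsigned: 1111100 = 124.
Signed: MSB=1 → 124 − 128 = -4.

unsigned = 124, signed = -4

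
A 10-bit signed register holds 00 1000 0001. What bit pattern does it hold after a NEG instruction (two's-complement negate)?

Invert: 1101111110. Add 1: 1101111111.
Check: 0010000001 = 129, 1101111111 = -129.

1101111111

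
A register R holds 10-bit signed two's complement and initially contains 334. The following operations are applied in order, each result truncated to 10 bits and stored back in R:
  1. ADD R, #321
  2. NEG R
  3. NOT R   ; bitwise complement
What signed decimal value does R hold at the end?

-370

Start: R = 334 = 0101001110.
R = 334 + 321 = 655; wraps to -369 = 1010001111
R = −(-369) = 369 = 0101110001
R = NOT 0101110001 = 1010001110 = -370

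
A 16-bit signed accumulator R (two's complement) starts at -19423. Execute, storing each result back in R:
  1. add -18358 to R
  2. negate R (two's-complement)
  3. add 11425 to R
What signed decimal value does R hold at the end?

-16330

Start: R = -19423 = 1011010000100001.
R = -19423 + (-18358) = -37781; wraps to 27755 = 0110110001101011
R = −(27755) = -27755 = 1001001110010101
R = -27755 + 11425 = -16330 = 1100000000110110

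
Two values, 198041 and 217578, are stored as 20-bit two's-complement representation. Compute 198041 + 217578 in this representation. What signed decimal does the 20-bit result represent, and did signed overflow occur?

198041 → 00110000010110011001
217578 → 00110101000111101010
  00110000010110011001
+ 00110101000111101010
= 01100101011110000011
Result 01100101011110000011: MSB = 0 → value 415619.
Both addends are non-negative and so is the stored result: no signed overflow.

415619; no overflow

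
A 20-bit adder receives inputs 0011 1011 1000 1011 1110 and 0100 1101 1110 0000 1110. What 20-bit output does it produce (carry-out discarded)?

  00111011100010111110
+ 01001101111000001110
= 10001001011011001100

10001001011011001100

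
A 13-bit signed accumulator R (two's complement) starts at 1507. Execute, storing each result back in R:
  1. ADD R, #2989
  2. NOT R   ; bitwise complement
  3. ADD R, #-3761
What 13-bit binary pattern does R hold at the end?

Start: R = 1507 = 0010111100011.
R = 1507 + 2989 = 4496; wraps to -3696 = 1000110010000
R = NOT 1000110010000 = 0111001101111 = 3695
R = 3695 + (-3761) = -66 = 1111110111110

1111110111110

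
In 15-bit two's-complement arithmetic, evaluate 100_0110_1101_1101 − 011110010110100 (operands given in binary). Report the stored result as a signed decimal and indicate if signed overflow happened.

2601; overflow

100_0110_1101_1101 → 100011011011101 = -14627 (signed)
011110010110100 = 15540 (signed)
Subtract via negate-and-add: invert 011110010110100 + 1 = 100001101001100 (i.e. -15540).
  100011011011101
+ 100001101001100
= 000101000101001  (discard carry-out 1)
Result 000101000101001: MSB = 0 → value 2601.
Both addends (after negating the subtrahend) are negative but the stored result is non-negative: signed overflow. The true value -14627 − 15540 = -30167 lies outside [-16384, 16383].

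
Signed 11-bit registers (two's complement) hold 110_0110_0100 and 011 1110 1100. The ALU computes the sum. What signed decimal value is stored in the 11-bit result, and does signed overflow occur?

592; no overflow

110_0110_0100 → 11001100100 = -412 (signed)
011 1110 1100 → 01111101100 = 1004 (signed)
  11001100100
+ 01111101100
= 01001010000  (discard carry-out 1)
Result 01001010000: MSB = 0 → value 592.
Addends have opposite signs, so signed overflow cannot occur.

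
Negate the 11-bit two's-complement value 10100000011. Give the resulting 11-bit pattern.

01011111101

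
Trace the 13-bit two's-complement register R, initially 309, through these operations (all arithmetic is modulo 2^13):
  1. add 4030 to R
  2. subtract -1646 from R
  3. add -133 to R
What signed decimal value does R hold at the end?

-2340

Start: R = 309 = 0000100110101.
R = 309 + 4030 = 4339; wraps to -3853 = 1000011110011
R = -3853 − (-1646) = -2207 = 1011101100001
R = -2207 + (-133) = -2340 = 1011011011100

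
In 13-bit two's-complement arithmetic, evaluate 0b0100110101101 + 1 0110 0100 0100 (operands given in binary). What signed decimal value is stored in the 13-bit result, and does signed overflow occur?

-15; no overflow

0b0100110101101 → 0100110101101 = 2477 (signed)
1 0110 0100 0100 → 1011001000100 = -2492 (signed)
  0100110101101
+ 1011001000100
= 1111111110001
Result 1111111110001: MSB = 1 → 8177 − 8192 = -15.
Addends have opposite signs, so signed overflow cannot occur.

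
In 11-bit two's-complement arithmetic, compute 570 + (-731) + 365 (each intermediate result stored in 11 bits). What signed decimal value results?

204

570 + (-731) = -161 (11101011111)
-161 + 365 = 204 (00011001100)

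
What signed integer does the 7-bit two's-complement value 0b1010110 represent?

-42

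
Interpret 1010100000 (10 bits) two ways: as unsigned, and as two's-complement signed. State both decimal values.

Unsigned: 1010100000 = 672.
Signed: MSB=1 → 672 − 1024 = -352.

unsigned = 672, signed = -352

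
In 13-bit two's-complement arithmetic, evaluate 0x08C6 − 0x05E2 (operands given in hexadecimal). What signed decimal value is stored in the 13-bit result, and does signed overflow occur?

740; no overflow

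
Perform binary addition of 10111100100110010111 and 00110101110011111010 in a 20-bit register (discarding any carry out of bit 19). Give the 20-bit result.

11110010011010010001

  10111100100110010111
+ 00110101110011111010
= 11110010011010010001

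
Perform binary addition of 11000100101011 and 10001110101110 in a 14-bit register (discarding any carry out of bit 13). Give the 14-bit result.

  11000100101011
+ 10001110101110
= 01010011011001  (discard carry-out 1)

01010011011001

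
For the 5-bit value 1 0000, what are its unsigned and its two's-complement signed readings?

unsigned = 16, signed = -16

Unsigned: 10000 = 16.
Signed: MSB=1 → 16 − 32 = -16.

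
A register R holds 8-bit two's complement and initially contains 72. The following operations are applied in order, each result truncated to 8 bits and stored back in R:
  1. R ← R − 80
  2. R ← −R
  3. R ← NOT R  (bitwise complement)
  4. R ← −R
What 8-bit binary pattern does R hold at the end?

00001001

Start: R = 72 = 01001000.
R = 72 − 80 = -8 = 11111000
R = −(-8) = 8 = 00001000
R = NOT 00001000 = 11110111 = -9
R = −(-9) = 9 = 00001001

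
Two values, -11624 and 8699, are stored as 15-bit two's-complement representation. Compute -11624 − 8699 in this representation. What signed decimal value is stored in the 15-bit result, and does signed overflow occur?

-11624 → 101001010011000
8699 → 010000111111011
Subtract via negate-and-add: invert 010000111111011 + 1 = 101111000000101 (i.e. -8699).
  101001010011000
+ 101111000000101
= 011000010011101  (discard carry-out 1)
Result 011000010011101: MSB = 0 → value 12445.
Both addends (after negating the subtrahend) are negative but the stored result is non-negative: signed overflow. The true value -11624 − 8699 = -20323 lies outside [-16384, 16383].

12445; overflow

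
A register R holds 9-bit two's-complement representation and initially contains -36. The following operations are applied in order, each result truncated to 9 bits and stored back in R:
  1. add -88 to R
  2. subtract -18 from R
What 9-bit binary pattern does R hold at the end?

110010110

Start: R = -36 = 111011100.
R = -36 + (-88) = -124 = 110000100
R = -124 − (-18) = -106 = 110010110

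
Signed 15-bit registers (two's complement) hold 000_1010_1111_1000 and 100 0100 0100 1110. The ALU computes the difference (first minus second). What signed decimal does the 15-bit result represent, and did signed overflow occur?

-14678; overflow

000_1010_1111_1000 → 000101011111000 = 2808 (signed)
100 0100 0100 1110 → 100010001001110 = -15282 (signed)
Subtract via negate-and-add: invert 100010001001110 + 1 = 011101110110010 (i.e. 15282).
  000101011111000
+ 011101110110010
= 100011010101010
Result 100011010101010: MSB = 1 → 18090 − 32768 = -14678.
Both addends (after negating the subtrahend) are non-negative but the stored result is negative: signed overflow. The true value 2808 − (-15282) = 18090 lies outside [-16384, 16383].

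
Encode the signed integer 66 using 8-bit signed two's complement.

66 is non-negative, so write it directly in 8 bits: 01000010.

01000010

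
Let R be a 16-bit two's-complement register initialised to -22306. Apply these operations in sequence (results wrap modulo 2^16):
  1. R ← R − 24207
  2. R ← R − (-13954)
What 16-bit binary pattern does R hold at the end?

Start: R = -22306 = 1010100011011110.
R = -22306 − 24207 = -46513; wraps to 19023 = 0100101001001111
R = 19023 − (-13954) = 32977; wraps to -32559 = 1000000011010001

1000000011010001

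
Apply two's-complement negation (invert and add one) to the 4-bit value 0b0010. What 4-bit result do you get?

1110

Invert: 1101. Add 1: 1110.
Check: 0010 = 2, 1110 = -2.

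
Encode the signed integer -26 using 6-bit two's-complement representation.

|-26| = 26 = 011010 in 6 bits.
Invert the bits: 100101. Add 1: 100110.
Check: 100110 reads as 38 − 64 = -26.

100110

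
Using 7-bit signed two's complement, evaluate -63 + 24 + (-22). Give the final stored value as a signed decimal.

-61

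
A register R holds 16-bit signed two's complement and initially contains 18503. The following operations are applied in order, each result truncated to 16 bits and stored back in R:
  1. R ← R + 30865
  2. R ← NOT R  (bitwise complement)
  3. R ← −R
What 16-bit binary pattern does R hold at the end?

1100000011011001

Start: R = 18503 = 0100100001000111.
R = 18503 + 30865 = 49368; wraps to -16168 = 1100000011011000
R = NOT 1100000011011000 = 0011111100100111 = 16167
R = −(16167) = -16167 = 1100000011011001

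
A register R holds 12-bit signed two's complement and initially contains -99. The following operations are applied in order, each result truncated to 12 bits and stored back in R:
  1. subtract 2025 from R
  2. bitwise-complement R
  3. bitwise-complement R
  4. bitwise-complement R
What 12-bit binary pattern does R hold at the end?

100001001011

Start: R = -99 = 111110011101.
R = -99 − 2025 = -2124; wraps to 1972 = 011110110100
R = NOT 011110110100 = 100001001011 = -1973
R = NOT 100001001011 = 011110110100 = 1972
R = NOT 011110110100 = 100001001011 = -1973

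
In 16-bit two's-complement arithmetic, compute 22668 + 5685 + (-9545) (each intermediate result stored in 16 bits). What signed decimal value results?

18808

22668 + 5685 = 28353 (0110111011000001)
28353 + (-9545) = 18808 (0100100101111000)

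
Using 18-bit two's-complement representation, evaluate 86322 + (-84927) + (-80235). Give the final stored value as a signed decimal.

-78840

86322 + (-84927) = 1395 (000000010101110011)
1395 + (-80235) = -78840 (101100110000001000)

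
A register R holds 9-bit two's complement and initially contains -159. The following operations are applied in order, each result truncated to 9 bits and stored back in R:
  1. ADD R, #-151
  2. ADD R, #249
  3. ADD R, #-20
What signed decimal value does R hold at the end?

-81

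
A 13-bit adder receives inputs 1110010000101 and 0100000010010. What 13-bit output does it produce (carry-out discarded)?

  1110010000101
+ 0100000010010
= 0010010010111  (discard carry-out 1)

0010010010111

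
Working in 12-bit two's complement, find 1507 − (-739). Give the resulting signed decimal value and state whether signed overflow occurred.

1507 → 010111100011
-739 → 110100011101
Subtract via negate-and-add: invert 110100011101 + 1 = 001011100011 (i.e. 739).
  010111100011
+ 001011100011
= 100011000110
Result 100011000110: MSB = 1 → 2246 − 4096 = -1850.
Both addends (after negating the subtrahend) are non-negative but the stored result is negative: signed overflow. The true value 1507 − (-739) = 2246 lies outside [-2048, 2047].

-1850; overflow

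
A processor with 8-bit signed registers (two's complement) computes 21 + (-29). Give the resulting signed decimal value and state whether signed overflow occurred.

21 → 00010101
-29 → 11100011
  00010101
+ 11100011
= 11111000
Result 11111000: MSB = 1 → 248 − 256 = -8.
Addends have opposite signs, so signed overflow cannot occur.

-8; no overflow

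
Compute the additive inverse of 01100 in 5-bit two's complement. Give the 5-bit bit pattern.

10100

Invert: 10011. Add 1: 10100.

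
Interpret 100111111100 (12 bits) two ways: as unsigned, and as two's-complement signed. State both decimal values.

Unsigned: 100111111100 = 2556.
Signed: MSB=1 → 2556 − 4096 = -1540.

unsigned = 2556, signed = -1540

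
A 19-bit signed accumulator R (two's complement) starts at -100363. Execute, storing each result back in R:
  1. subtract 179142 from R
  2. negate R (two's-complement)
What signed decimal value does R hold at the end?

-244783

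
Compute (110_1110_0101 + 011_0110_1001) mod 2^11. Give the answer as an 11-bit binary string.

01001001110

  11011100101
+ 01101101001
= 01001001110  (discard carry-out 1)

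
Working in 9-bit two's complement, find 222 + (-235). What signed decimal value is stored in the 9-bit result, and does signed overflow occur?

-13; no overflow

222 → 011011110
-235 → 100010101
  011011110
+ 100010101
= 111110011
Result 111110011: MSB = 1 → 499 − 512 = -13.
Addends have opposite signs, so signed overflow cannot occur.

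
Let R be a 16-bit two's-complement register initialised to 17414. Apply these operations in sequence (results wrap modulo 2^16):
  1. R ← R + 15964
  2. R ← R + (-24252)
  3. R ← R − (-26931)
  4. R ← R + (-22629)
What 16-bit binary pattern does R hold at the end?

0011010001110100

Start: R = 17414 = 0100010000000110.
R = 17414 + 15964 = 33378; wraps to -32158 = 1000001001100010
R = -32158 + (-24252) = -56410; wraps to 9126 = 0010001110100110
R = 9126 − (-26931) = 36057; wraps to -29479 = 1000110011011001
R = -29479 + (-22629) = -52108; wraps to 13428 = 0011010001110100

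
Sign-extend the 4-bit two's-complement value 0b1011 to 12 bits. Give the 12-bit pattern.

111111111011

MSB of 1011 is 1; replicate it into the new high bits.
11111111|1011 → 111111111011 (still -5).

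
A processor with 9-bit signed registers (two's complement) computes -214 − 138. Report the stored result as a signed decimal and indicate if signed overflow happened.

160; overflow

-214 → 100101010
138 → 010001010
Subtract via negate-and-add: invert 010001010 + 1 = 101110110 (i.e. -138).
  100101010
+ 101110110
= 010100000  (discard carry-out 1)
Result 010100000: MSB = 0 → value 160.
Both addends (after negating the subtrahend) are negative but the stored result is non-negative: signed overflow. The true value -214 − 138 = -352 lies outside [-256, 255].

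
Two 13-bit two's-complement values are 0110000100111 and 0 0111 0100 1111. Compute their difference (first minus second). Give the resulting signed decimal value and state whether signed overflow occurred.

0110000100111 = 3111 (signed)
0 0111 0100 1111 → 0011101001111 = 1871 (signed)
Subtract via negate-and-add: invert 0011101001111 + 1 = 1100010110001 (i.e. -1871).
  0110000100111
+ 1100010110001
= 0010011011000  (discard carry-out 1)
Result 0010011011000: MSB = 0 → value 1240.
Addends (after negating the subtrahend) have opposite signs, so signed overflow cannot occur.

1240; no overflow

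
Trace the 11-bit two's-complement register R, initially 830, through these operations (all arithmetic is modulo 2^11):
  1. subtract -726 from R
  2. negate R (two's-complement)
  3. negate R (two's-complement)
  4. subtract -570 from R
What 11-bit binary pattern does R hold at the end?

00001001110

Start: R = 830 = 01100111110.
R = 830 − (-726) = 1556; wraps to -492 = 11000010100
R = −(-492) = 492 = 00111101100
R = −(492) = -492 = 11000010100
R = -492 − (-570) = 78 = 00001001110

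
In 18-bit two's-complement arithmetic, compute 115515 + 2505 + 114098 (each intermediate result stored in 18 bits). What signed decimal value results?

115515 + 2505 = 118020 (011100110100000100)
118020 + 114098 = 232118 → wraps to -30026 (111000101010110110)

-30026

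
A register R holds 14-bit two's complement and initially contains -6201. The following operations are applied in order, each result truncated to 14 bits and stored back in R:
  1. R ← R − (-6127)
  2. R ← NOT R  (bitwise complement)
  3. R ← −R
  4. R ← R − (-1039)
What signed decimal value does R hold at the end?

Start: R = -6201 = 10011111000111.
R = -6201 − (-6127) = -74 = 11111110110110
R = NOT 11111110110110 = 00000001001001 = 73
R = −(73) = -73 = 11111110110111
R = -73 − (-1039) = 966 = 00001111000110

966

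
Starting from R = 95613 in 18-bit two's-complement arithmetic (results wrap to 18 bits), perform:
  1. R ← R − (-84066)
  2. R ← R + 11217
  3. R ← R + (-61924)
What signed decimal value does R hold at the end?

128972

Start: R = 95613 = 010111010101111101.
R = 95613 − (-84066) = 179679; wraps to -82465 = 101011110111011111
R = -82465 + 11217 = -71248 = 101110100110110000
R = -71248 + (-61924) = -133172; wraps to 128972 = 011111011111001100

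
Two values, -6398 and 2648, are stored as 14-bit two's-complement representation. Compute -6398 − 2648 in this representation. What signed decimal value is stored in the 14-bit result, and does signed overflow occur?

7338; overflow

-6398 → 10011100000010
2648 → 00101001011000
Subtract via negate-and-add: invert 00101001011000 + 1 = 11010110101000 (i.e. -2648).
  10011100000010
+ 11010110101000
= 01110010101010  (discard carry-out 1)
Result 01110010101010: MSB = 0 → value 7338.
Both addends (after negating the subtrahend) are negative but the stored result is non-negative: signed overflow. The true value -6398 − 2648 = -9046 lies outside [-8192, 8191].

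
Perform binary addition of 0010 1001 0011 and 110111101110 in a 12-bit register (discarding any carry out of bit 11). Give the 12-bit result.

000010000001

  001010010011
+ 110111101110
= 000010000001  (discard carry-out 1)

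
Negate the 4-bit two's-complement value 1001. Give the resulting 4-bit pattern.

0111

Invert: 0110. Add 1: 0111.
Check: 1001 = -7, 0111 = 7.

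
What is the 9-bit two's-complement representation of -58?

|-58| = 58 = 000111010 in 9 bits.
Invert the bits: 111000101. Add 1: 111000110.
Check: 111000110 reads as 454 − 512 = -58.

111000110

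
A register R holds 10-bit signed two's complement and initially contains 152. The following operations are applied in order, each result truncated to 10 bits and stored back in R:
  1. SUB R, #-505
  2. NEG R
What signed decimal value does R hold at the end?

Start: R = 152 = 0010011000.
R = 152 − (-505) = 657; wraps to -367 = 1010010001
R = −(-367) = 367 = 0101101111

367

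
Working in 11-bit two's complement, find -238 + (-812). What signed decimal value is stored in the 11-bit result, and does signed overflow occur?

-238 → 11100010010
-812 → 10011010100
  11100010010
+ 10011010100
= 01111100110  (discard carry-out 1)
Result 01111100110: MSB = 0 → value 998.
Both addends are negative but the stored result is non-negative: signed overflow. The true value -238 + (-812) = -1050 lies outside [-1024, 1023].

998; overflow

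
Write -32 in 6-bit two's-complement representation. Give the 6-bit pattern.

|-32| = 32 = 100000 in 6 bits.
Invert the bits: 011111. Add 1: 100000.
Check: 100000 reads as 32 − 64 = -32.

100000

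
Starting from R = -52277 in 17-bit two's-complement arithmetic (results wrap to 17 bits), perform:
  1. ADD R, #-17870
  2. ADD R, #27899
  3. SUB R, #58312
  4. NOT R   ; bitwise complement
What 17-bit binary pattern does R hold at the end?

Start: R = -52277 = 10011001111001011.
R = -52277 + (-17870) = -70147; wraps to 60925 = 01110110111111101
R = 60925 + 27899 = 88824; wraps to -42248 = 10101101011111000
R = -42248 − 58312 = -100560; wraps to 30512 = 00111011100110000
R = NOT 00111011100110000 = 11000100011001111 = -30513

11000100011001111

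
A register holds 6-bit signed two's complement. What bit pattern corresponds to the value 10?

10 is non-negative, so write it directly in 6 bits: 001010.

001010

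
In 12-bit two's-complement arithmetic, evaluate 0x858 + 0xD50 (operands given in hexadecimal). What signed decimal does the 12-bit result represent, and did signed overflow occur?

1448; overflow

0x858 = 100001011000 = -1960 (signed)
0xD50 = 110101010000 = -688 (signed)
  100001011000
+ 110101010000
= 010110101000  (discard carry-out 1)
Result 010110101000: MSB = 0 → value 1448.
Both addends are negative but the stored result is non-negative: signed overflow. The true value -1960 + (-688) = -2648 lies outside [-2048, 2047].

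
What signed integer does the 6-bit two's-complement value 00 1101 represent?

13

MSB is 0, so the value is non-negative: 001101 = 13.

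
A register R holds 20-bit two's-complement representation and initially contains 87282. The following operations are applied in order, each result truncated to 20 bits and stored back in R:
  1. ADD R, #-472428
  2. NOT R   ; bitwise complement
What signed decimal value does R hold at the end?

385145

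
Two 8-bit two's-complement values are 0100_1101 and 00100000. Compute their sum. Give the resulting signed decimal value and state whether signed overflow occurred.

0100_1101 → 01001101 = 77 (signed)
00100000 = 32 (signed)
  01001101
+ 00100000
= 01101101
Result 01101101: MSB = 0 → value 109.
Both addends are non-negative and so is the stored result: no signed overflow.

109; no overflow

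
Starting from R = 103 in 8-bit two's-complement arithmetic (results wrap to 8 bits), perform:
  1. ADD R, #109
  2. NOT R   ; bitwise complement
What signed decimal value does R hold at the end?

Start: R = 103 = 01100111.
R = 103 + 109 = 212; wraps to -44 = 11010100
R = NOT 11010100 = 00101011 = 43

43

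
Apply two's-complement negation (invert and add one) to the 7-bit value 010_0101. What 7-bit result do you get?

Invert: 1011010. Add 1: 1011011.
Check: 0100101 = 37, 1011011 = -37.

1011011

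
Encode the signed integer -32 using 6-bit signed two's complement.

|-32| = 32 = 100000 in 6 bits.
Invert the bits: 011111. Add 1: 100000.

100000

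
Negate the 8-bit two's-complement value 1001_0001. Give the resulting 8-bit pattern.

Invert: 01101110. Add 1: 01101111.

01101111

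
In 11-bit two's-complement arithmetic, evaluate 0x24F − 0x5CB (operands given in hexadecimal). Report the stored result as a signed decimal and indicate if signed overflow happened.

0x24F = 01001001111 = 591 (signed)
0x5CB = 10111001011 = -565 (signed)
Subtract via negate-and-add: invert 10111001011 + 1 = 01000110101 (i.e. 565).
  01001001111
+ 01000110101
= 10010000100
Result 10010000100: MSB = 1 → 1156 − 2048 = -892.
Both addends (after negating the subtrahend) are non-negative but the stored result is negative: signed overflow. The true value 591 − (-565) = 1156 lies outside [-1024, 1023].

-892; overflow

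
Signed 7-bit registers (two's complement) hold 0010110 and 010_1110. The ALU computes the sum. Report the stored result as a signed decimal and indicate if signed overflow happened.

0010110 = 22 (signed)
010_1110 → 0101110 = 46 (signed)
  0010110
+ 0101110
= 1000100
Result 1000100: MSB = 1 → 68 − 128 = -60.
Both addends are non-negative but the stored result is negative: signed overflow. The true value 22 + 46 = 68 lies outside [-64, 63].

-60; overflow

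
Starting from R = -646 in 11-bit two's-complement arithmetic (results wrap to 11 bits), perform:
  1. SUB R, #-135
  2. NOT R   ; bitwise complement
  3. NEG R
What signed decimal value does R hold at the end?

-510

Start: R = -646 = 10101111010.
R = -646 − (-135) = -511 = 11000000001
R = NOT 11000000001 = 00111111110 = 510
R = −(510) = -510 = 11000000010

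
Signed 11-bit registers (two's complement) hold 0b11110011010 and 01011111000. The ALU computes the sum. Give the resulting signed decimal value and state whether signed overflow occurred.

658; no overflow

0b11110011010 → 11110011010 = -102 (signed)
01011111000 = 760 (signed)
  11110011010
+ 01011111000
= 01010010010  (discard carry-out 1)
Result 01010010010: MSB = 0 → value 658.
Addends have opposite signs, so signed overflow cannot occur.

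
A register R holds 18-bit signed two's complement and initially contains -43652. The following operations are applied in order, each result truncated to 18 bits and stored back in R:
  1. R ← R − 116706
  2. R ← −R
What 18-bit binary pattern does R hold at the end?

100111001001100110

Start: R = -43652 = 110101010101111100.
R = -43652 − 116706 = -160358; wraps to 101786 = 011000110110011010
R = −(101786) = -101786 = 100111001001100110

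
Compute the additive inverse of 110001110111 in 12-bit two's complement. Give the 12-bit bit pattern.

Invert: 001110001000. Add 1: 001110001001.
Check: 110001110111 = -905, 001110001001 = 905.

001110001001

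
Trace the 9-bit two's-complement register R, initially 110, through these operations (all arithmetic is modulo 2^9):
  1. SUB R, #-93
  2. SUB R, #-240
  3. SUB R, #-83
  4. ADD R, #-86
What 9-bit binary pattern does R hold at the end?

Start: R = 110 = 001101110.
R = 110 − (-93) = 203 = 011001011
R = 203 − (-240) = 443; wraps to -69 = 110111011
R = -69 − (-83) = 14 = 000001110
R = 14 + (-86) = -72 = 110111000

110111000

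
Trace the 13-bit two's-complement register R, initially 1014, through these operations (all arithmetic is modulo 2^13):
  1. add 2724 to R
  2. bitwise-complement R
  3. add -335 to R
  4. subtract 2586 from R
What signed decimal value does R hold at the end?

1532

Start: R = 1014 = 0001111110110.
R = 1014 + 2724 = 3738 = 0111010011010
R = NOT 0111010011010 = 1000101100101 = -3739
R = -3739 + (-335) = -4074 = 1000000010110
R = -4074 − 2586 = -6660; wraps to 1532 = 0010111111100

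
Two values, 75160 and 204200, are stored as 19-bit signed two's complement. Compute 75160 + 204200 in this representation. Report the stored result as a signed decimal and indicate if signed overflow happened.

75160 → 0010010010110011000
204200 → 0110001110110101000
  0010010010110011000
+ 0110001110110101000
= 1000100001101000000
Result 1000100001101000000: MSB = 1 → 279360 − 524288 = -244928.
Both addends are non-negative but the stored result is negative: signed overflow. The true value 75160 + 204200 = 279360 lies outside [-262144, 262143].

-244928; overflow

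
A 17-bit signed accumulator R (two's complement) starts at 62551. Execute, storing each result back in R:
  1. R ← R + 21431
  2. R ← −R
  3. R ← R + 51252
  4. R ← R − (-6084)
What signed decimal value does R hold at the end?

Start: R = 62551 = 01111010001010111.
R = 62551 + 21431 = 83982; wraps to -47090 = 10100100000001110
R = −(-47090) = 47090 = 01011011111110010
R = 47090 + 51252 = 98342; wraps to -32730 = 11000000000100110
R = -32730 − (-6084) = -26646 = 11001011111101010

-26646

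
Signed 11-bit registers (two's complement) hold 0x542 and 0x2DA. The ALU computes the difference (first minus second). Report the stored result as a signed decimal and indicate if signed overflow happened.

0x542 = 10101000010 = -702 (signed)
0x2DA = 01011011010 = 730 (signed)
Subtract via negate-and-add: invert 01011011010 + 1 = 10100100110 (i.e. -730).
  10101000010
+ 10100100110
= 01001101000  (discard carry-out 1)
Result 01001101000: MSB = 0 → value 616.
Both addends (after negating the subtrahend) are negative but the stored result is non-negative: signed overflow. The true value -702 − 730 = -1432 lies outside [-1024, 1023].

616; overflow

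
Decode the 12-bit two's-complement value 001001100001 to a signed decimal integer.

609

MSB is 0, so the value is non-negative: 001001100001 = 609.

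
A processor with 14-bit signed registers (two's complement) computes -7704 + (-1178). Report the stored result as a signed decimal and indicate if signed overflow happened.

7502; overflow

-7704 → 10000111101000
-1178 → 11101101100110
  10000111101000
+ 11101101100110
= 01110101001110  (discard carry-out 1)
Result 01110101001110: MSB = 0 → value 7502.
Both addends are negative but the stored result is non-negative: signed overflow. The true value -7704 + (-1178) = -8882 lies outside [-8192, 8191].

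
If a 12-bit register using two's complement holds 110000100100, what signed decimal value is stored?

MSB is 1, so the value is negative.
Unsigned reading: 3108. Subtract 2^12 = 4096: 3108 − 4096 = -988.

-988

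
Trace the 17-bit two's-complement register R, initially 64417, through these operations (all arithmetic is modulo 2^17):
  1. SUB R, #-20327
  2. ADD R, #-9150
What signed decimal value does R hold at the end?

-55478

Start: R = 64417 = 01111101110100001.
R = 64417 − (-20327) = 84744; wraps to -46328 = 10100101100001000
R = -46328 + (-9150) = -55478 = 10010011101001010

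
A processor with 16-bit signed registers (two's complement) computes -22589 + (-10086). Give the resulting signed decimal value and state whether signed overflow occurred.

-32675; no overflow

-22589 → 1010011111000011
-10086 → 1101100010011010
  1010011111000011
+ 1101100010011010
= 1000000001011101  (discard carry-out 1)
Result 1000000001011101: MSB = 1 → 32861 − 65536 = -32675.
Both addends are negative and so is the stored result: no signed overflow.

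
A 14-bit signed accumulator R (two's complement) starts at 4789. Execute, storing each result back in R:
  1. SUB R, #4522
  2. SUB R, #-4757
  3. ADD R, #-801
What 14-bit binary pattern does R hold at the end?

01000001111111

Start: R = 4789 = 01001010110101.
R = 4789 − 4522 = 267 = 00000100001011
R = 267 − (-4757) = 5024 = 01001110100000
R = 5024 + (-801) = 4223 = 01000001111111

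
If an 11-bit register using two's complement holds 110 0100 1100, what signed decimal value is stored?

-436

MSB is 1, so the value is negative.
Invert: 00110110011. Add 1: 00110110100 = 436. So the value is −436.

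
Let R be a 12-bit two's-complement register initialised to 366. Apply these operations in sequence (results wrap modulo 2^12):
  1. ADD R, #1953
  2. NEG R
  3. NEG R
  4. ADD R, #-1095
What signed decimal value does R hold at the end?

1224

Start: R = 366 = 000101101110.
R = 366 + 1953 = 2319; wraps to -1777 = 100100001111
R = −(-1777) = 1777 = 011011110001
R = −(1777) = -1777 = 100100001111
R = -1777 + (-1095) = -2872; wraps to 1224 = 010011001000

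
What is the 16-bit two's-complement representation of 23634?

0101110001010010

23634 is non-negative, so write it directly in 16 bits: 0101110001010010.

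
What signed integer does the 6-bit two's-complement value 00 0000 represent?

MSB is 0, so the value is non-negative: 000000 = 0.

0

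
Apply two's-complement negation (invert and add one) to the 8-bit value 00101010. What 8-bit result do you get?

Invert: 11010101. Add 1: 11010110.
Check: 00101010 = 42, 11010110 = -42.

11010110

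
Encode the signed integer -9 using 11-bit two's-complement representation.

11111110111

|-9| = 9 = 00000001001 in 11 bits.
Invert the bits: 11111110110. Add 1: 11111110111.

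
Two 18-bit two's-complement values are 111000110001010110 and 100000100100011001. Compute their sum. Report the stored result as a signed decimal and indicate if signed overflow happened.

103791; overflow

111000110001010110 = -29610 (signed)
100000100100011001 = -128743 (signed)
  111000110001010110
+ 100000100100011001
= 011001010101101111  (discard carry-out 1)
Result 011001010101101111: MSB = 0 → value 103791.
Both addends are negative but the stored result is non-negative: signed overflow. The true value -29610 + (-128743) = -158353 lies outside [-131072, 131071].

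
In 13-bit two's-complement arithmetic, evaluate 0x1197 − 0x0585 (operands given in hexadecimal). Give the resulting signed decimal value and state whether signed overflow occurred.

3090; overflow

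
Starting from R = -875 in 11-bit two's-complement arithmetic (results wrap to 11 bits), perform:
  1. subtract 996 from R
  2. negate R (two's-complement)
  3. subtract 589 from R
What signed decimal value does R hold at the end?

-766

Start: R = -875 = 10010010101.
R = -875 − 996 = -1871; wraps to 177 = 00010110001
R = −(177) = -177 = 11101001111
R = -177 − 589 = -766 = 10100000010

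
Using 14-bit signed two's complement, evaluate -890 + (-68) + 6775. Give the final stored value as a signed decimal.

5817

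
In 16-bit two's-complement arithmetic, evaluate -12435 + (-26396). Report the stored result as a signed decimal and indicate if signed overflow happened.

-12435 → 1100111101101101
-26396 → 1001100011100100
  1100111101101101
+ 1001100011100100
= 0110100001010001  (discard carry-out 1)
Result 0110100001010001: MSB = 0 → value 26705.
Both addends are negative but the stored result is non-negative: signed overflow. The true value -12435 + (-26396) = -38831 lies outside [-32768, 32767].

26705; overflow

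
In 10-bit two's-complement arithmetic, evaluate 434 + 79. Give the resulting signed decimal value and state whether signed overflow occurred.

-511; overflow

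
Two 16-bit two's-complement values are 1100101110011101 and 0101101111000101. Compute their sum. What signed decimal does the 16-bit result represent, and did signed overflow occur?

10082; no overflow

1100101110011101 = -13411 (signed)
0101101111000101 = 23493 (signed)
  1100101110011101
+ 0101101111000101
= 0010011101100010  (discard carry-out 1)
Result 0010011101100010: MSB = 0 → value 10082.
Addends have opposite signs, so signed overflow cannot occur.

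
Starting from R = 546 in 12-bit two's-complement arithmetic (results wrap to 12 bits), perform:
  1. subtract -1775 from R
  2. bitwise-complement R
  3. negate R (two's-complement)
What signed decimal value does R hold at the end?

-1774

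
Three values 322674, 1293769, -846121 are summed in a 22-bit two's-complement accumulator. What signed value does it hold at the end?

322674 + 1293769 = 1616443 (0110001010101000111011)
1616443 + (-846121) = 770322 (0010111100000100010010)

770322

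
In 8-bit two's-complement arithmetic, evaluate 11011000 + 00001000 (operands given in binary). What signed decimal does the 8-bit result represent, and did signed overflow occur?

-32; no overflow

11011000 = -40 (signed)
00001000 = 8 (signed)
  11011000
+ 00001000
= 11100000
Result 11100000: MSB = 1 → 224 − 256 = -32.
Addends have opposite signs, so signed overflow cannot occur.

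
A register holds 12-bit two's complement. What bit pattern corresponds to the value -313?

|-313| = 313 = 000100111001 in 12 bits.
Invert the bits: 111011000110. Add 1: 111011000111.
Check: 111011000111 reads as 3783 − 4096 = -313.

111011000111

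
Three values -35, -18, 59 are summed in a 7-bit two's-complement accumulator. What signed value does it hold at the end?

6

-35 + (-18) = -53 (1001011)
-53 + 59 = 6 (0000110)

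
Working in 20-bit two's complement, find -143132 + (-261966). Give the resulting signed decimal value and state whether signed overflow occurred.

-405098; no overflow

-143132 → 11011101000011100100
-261966 → 11000000000010110010
  11011101000011100100
+ 11000000000010110010
= 10011101000110010110  (discard carry-out 1)
Result 10011101000110010110: MSB = 1 → 643478 − 1048576 = -405098.
Both addends are negative and so is the stored result: no signed overflow.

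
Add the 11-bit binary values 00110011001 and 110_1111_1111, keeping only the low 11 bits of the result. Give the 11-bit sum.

00010011000

  00110011001
+ 11011111111
= 00010011000  (discard carry-out 1)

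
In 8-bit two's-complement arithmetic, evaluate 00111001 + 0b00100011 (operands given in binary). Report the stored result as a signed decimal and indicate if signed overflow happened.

92; no overflow

00111001 = 57 (signed)
0b00100011 → 00100011 = 35 (signed)
  00111001
+ 00100011
= 01011100
Result 01011100: MSB = 0 → value 92.
Both addends are non-negative and so is the stored result: no signed overflow.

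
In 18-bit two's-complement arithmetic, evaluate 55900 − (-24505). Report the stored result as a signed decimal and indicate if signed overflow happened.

80405; no overflow

55900 → 001101101001011100
-24505 → 111010000001000111
Subtract via negate-and-add: invert 111010000001000111 + 1 = 000101111110111001 (i.e. 24505).
  001101101001011100
+ 000101111110111001
= 010011101000010101
Result 010011101000010101: MSB = 0 → value 80405.
Both addends (after negating the subtrahend) are non-negative and so is the stored result: no signed overflow.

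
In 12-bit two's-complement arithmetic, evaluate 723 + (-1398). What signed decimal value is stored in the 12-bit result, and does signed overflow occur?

-675; no overflow

723 → 001011010011
-1398 → 101010001010
  001011010011
+ 101010001010
= 110101011101
Result 110101011101: MSB = 1 → 3421 − 4096 = -675.
Addends have opposite signs, so signed overflow cannot occur.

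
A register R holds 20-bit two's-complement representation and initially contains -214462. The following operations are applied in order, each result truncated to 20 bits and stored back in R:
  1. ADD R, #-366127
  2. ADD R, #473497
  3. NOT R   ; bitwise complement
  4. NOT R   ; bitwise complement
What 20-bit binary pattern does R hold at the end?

Start: R = -214462 = 11001011101001000010.
R = -214462 + (-366127) = -580589; wraps to 467987 = 01110010010000010011
R = 467987 + 473497 = 941484; wraps to -107092 = 11100101110110101100
R = NOT 11100101110110101100 = 00011010001001010011 = 107091
R = NOT 00011010001001010011 = 11100101110110101100 = -107092

11100101110110101100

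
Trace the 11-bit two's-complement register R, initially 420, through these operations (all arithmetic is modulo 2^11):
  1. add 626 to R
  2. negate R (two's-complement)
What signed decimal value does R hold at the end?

Start: R = 420 = 00110100100.
R = 420 + 626 = 1046; wraps to -1002 = 10000010110
R = −(-1002) = 1002 = 01111101010

1002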